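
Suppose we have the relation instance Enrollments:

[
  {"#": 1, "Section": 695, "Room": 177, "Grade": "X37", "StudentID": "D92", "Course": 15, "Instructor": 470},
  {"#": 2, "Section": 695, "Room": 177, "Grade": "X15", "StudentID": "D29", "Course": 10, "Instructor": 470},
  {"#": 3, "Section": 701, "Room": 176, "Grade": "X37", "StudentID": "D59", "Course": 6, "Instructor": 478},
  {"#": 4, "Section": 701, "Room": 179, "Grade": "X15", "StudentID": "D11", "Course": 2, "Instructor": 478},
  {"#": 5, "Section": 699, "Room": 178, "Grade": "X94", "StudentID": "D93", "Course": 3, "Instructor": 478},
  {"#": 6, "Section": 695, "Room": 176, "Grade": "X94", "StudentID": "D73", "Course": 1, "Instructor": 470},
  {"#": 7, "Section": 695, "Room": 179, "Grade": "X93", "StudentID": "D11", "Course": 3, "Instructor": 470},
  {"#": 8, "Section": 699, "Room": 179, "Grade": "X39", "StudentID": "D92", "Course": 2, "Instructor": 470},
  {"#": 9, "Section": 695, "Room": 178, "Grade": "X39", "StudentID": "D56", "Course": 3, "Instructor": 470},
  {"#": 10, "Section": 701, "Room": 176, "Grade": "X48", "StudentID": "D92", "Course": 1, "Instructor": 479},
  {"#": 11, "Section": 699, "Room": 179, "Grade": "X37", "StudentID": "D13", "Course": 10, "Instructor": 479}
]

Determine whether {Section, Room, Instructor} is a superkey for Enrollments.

No

Rows 1 and 2 have the same {Section, Room, Instructor} value (Section=695, Room=177, Instructor=470) but are distinct tuples, so {Section, Room, Instructor} does not determine every attribute — not a superkey.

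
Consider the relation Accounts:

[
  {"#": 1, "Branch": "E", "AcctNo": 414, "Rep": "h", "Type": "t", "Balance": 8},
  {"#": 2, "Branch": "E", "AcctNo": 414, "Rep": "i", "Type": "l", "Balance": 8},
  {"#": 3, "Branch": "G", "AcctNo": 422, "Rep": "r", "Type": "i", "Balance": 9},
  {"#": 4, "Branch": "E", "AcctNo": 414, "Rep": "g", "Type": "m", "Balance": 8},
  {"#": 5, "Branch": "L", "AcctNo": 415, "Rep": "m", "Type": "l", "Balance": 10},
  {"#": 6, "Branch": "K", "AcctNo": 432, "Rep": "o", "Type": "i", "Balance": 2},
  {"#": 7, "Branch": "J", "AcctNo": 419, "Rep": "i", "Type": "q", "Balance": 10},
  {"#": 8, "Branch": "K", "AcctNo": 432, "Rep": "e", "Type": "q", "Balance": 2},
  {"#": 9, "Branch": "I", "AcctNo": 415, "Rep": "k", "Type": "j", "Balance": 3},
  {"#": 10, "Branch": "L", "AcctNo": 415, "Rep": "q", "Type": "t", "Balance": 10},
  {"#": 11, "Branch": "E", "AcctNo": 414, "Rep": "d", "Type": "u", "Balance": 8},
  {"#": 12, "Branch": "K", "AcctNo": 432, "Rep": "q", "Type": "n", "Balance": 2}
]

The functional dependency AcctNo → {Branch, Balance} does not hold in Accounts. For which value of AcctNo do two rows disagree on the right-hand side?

AcctNo=414: rows 1, 2, 4, 11 → {Branch,Balance} = (E, 8), (E, 8), (E, 8), (E, 8) ✓
AcctNo=422: row 3 → {Branch,Balance} = (G, 9) ✓
AcctNo=415: rows 5, 9, 10 → {Branch,Balance} takes values {(L, 10), (I, 3)} — violation
AcctNo=432: rows 6, 8, 12 → {Branch,Balance} = (K, 2), (K, 2), (K, 2) ✓
AcctNo=419: row 7 → {Branch,Balance} = (J, 10) ✓
The only AcctNo value with inconsistent RHS is AcctNo=415.

415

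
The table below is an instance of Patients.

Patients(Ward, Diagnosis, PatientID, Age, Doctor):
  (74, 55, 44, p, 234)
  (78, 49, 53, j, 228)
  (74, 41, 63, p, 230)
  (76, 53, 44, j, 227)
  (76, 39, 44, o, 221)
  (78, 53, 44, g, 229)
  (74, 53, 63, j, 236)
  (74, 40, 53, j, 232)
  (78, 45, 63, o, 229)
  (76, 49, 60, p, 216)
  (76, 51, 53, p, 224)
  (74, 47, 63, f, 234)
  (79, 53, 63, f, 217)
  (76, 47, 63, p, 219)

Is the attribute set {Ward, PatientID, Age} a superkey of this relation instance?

Yes

All 14 rows have distinct {Ward, PatientID, Age} values, so {Ward, PatientID, Age} → (all attributes) holds and {Ward, PatientID, Age} is a superkey.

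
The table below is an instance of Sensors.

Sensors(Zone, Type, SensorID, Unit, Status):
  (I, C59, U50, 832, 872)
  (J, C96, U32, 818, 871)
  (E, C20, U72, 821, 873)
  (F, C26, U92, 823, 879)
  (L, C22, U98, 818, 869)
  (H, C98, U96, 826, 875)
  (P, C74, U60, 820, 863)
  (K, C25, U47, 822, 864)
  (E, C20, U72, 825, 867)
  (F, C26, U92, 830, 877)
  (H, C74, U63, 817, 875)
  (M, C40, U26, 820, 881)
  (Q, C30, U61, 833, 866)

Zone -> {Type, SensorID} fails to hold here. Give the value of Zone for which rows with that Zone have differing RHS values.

Zone=I: 1 row → {Type,SensorID} = (C59, U50) ✓
Zone=J: 1 row → {Type,SensorID} = (C96, U32) ✓
Zone=E: 2 rows → {Type,SensorID} = (C20, U72), (C20, U72) ✓
Zone=F: 2 rows → {Type,SensorID} = (C26, U92), (C26, U92) ✓
Zone=L: 1 row → {Type,SensorID} = (C22, U98) ✓
Zone=H: 2 rows → {Type,SensorID} takes values {(C98, U96), (C74, U63)} — violation
Zone=P: 1 row → {Type,SensorID} = (C74, U60) ✓
Zone=K: 1 row → {Type,SensorID} = (C25, U47) ✓
Zone=M: 1 row → {Type,SensorID} = (C40, U26) ✓
Zone=Q: 1 row → {Type,SensorID} = (C30, U61) ✓
The only Zone value with inconsistent RHS is Zone=H.

H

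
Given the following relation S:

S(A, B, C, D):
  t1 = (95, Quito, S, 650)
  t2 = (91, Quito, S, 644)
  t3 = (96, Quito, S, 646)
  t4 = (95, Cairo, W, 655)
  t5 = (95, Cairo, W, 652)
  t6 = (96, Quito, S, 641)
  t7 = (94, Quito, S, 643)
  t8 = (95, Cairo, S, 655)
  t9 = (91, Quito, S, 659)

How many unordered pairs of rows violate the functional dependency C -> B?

6

C=S: violating pairs (1,8), (2,8), (3,8), (6,8), (7,8), (8,9) — 6 pairs.
C=W: all 2 rows agree on B — 0 pairs.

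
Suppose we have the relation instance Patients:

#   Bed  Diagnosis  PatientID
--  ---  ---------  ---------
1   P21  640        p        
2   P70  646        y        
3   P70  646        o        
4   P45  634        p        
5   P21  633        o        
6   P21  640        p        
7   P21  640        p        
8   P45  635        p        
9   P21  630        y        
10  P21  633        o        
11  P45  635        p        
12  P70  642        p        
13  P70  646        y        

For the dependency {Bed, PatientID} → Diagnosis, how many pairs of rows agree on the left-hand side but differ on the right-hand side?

2

(Bed=P21, PatientID=p): all 3 rows agree on Diagnosis — 0 pairs.
(Bed=P70, PatientID=y): all 2 rows agree on Diagnosis — 0 pairs.
(Bed=P45, PatientID=p): violating pairs (4,8), (4,11) — 2 pairs.
(Bed=P21, PatientID=o): all 2 rows agree on Diagnosis — 0 pairs.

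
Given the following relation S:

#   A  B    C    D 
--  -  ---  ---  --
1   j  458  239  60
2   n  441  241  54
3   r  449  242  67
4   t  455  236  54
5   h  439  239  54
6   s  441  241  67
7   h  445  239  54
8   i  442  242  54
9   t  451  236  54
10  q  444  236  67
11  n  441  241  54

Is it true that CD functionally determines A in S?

Yes

(C=239, D=60): row 1 → A = j ✓
(C=241, D=54): rows 2, 11 → A = n, n ✓
(C=242, D=67): row 3 → A = r ✓
(C=236, D=54): rows 4, 9 → A = t, t ✓
(C=239, D=54): rows 5, 7 → A = h, h ✓
(C=241, D=67): row 6 → A = s ✓
(C=242, D=54): row 8 → A = i ✓
(C=236, D=67): row 10 → A = q ✓
Every CD value is associated with a single A value, so CD -> A holds.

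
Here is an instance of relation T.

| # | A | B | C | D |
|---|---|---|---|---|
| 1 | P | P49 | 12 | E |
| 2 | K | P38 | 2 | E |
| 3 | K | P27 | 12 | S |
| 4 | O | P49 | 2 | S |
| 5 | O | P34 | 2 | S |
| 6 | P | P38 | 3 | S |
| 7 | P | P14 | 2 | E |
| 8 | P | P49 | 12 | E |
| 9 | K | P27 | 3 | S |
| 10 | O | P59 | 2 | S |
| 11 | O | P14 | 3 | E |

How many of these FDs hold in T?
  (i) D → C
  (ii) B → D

0

(i) D → C: D=E: rows 1, 2, 7, 8, 11 → C takes values {12, 2, 3} — violation; D=S: rows 3, 4, 5, 6, 9, 10 → C takes values {12, 2, 3} — violation — fails.
(ii) B → D: B=P49: rows 1, 4, 8 → D takes values {E, S} — violation; B=P38: rows 2, 6 → D takes values {E, S} — violation — fails.
None of the 2 dependencies hold.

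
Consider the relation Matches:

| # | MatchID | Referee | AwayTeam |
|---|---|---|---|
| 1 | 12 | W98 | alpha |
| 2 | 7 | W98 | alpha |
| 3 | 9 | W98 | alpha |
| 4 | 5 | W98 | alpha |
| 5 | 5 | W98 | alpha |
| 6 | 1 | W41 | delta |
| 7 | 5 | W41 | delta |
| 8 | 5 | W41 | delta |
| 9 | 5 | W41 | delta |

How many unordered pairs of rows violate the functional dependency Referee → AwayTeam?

Referee=W98: all 5 rows agree on AwayTeam — 0 pairs.
Referee=W41: all 4 rows agree on AwayTeam — 0 pairs.

0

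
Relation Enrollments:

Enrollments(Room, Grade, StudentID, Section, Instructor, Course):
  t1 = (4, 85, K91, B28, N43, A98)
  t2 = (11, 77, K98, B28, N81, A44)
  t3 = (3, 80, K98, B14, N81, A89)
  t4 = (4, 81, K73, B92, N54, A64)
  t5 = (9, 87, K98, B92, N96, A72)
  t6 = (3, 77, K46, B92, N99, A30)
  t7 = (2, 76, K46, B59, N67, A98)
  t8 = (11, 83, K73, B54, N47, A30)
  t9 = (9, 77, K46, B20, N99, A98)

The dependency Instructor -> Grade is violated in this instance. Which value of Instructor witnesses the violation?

Instructor=N43: row 1 → Grade = 85 ✓
Instructor=N81: rows 2, 3 → Grade takes values {77, 80} — violation
Instructor=N54: row 4 → Grade = 81 ✓
Instructor=N96: row 5 → Grade = 87 ✓
Instructor=N99: rows 6, 9 → Grade = 77, 77 ✓
Instructor=N67: row 7 → Grade = 76 ✓
Instructor=N47: row 8 → Grade = 83 ✓
The only Instructor value with inconsistent Grade is Instructor=N81.

N81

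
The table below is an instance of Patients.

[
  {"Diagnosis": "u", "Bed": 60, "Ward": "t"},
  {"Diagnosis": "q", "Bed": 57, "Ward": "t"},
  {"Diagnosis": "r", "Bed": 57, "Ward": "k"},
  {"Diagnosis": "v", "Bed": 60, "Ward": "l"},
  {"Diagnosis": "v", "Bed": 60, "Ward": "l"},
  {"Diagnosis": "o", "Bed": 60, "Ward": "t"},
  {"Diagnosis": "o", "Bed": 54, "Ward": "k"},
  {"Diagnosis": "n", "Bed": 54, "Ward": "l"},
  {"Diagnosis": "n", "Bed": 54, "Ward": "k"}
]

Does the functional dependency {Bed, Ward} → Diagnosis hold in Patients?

No

(Bed=60, Ward=t): 2 rows → Diagnosis takes values {u, o} — violation
(Bed=57, Ward=t): 1 row → Diagnosis = q ✓
(Bed=57, Ward=k): 1 row → Diagnosis = r ✓
(Bed=60, Ward=l): 2 rows → Diagnosis = v, v ✓
(Bed=54, Ward=k): 2 rows → Diagnosis takes values {o, n} — violation
(Bed=54, Ward=l): 1 row → Diagnosis = n ✓
Two rows agree on {Bed, Ward} but differ on Diagnosis, so {Bed, Ward} → Diagnosis does not hold.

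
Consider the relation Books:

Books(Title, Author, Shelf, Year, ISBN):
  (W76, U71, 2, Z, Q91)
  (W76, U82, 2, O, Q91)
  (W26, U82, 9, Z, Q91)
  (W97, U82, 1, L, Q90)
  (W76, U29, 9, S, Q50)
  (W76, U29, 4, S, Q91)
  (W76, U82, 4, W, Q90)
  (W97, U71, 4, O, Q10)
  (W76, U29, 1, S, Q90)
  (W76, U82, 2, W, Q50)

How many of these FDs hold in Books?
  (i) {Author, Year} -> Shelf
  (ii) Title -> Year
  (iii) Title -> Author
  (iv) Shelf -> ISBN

0

(i) {Author, Year} -> Shelf: (Author=U29, Year=S): 3 rows → Shelf takes values {9, 4, 1} — violation; (Author=U82, Year=W): 2 rows → Shelf takes values {4, 2} — violation — fails.
(ii) Title -> Year: Title=W76: 7 rows → Year takes values {Z, O, S, W} — violation; Title=W97: 2 rows → Year takes values {L, O} — violation — fails.
(iii) Title -> Author: Title=W76: 7 rows → Author takes values {U71, U82, U29} — violation; Title=W97: 2 rows → Author takes values {U82, U71} — violation — fails.
(iv) Shelf -> ISBN: Shelf=2: 3 rows → ISBN takes values {Q91, Q50} — violation; Shelf=9: 2 rows → ISBN takes values {Q91, Q50} — violation; Shelf=4: 3 rows → ISBN takes values {Q91, Q90, Q10} — violation — fails.
None of the 4 dependencies hold.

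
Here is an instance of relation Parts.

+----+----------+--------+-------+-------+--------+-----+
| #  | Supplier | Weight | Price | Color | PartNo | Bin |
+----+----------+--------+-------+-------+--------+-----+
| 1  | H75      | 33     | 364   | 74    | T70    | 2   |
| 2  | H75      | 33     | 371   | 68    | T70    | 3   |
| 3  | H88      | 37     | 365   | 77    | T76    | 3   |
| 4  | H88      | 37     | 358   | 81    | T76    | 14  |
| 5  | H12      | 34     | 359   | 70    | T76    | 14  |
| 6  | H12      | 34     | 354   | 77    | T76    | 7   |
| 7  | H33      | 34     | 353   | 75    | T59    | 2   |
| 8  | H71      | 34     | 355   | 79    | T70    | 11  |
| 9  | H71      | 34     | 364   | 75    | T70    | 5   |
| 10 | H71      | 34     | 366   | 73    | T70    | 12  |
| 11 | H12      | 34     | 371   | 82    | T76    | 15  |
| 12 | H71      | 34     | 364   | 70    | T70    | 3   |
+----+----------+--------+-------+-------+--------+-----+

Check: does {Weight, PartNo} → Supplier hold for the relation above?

Yes

(Weight=33, PartNo=T70): rows 1, 2 → Supplier = H75, H75 ✓
(Weight=37, PartNo=T76): rows 3, 4 → Supplier = H88, H88 ✓
(Weight=34, PartNo=T76): rows 5, 6, 11 → Supplier = H12, H12, H12 ✓
(Weight=34, PartNo=T59): row 7 → Supplier = H33 ✓
(Weight=34, PartNo=T70): rows 8, 9, 10, 12 → Supplier = H71, H71, H71, H71 ✓
Every {Weight, PartNo} value is associated with a single Supplier value, so {Weight, PartNo} → Supplier holds.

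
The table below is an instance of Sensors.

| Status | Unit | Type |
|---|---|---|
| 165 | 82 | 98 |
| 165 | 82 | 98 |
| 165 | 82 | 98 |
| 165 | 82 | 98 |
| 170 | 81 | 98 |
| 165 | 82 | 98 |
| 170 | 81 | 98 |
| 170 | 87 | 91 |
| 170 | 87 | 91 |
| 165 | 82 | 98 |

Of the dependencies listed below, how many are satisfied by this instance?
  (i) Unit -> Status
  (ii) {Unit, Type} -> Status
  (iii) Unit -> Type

(i) Unit -> Status: every LHS value maps to a single RHS value — holds.
(ii) {Unit, Type} -> Status: every LHS value maps to a single RHS value — holds.
(iii) Unit -> Type: every LHS value maps to a single RHS value — holds.
3 of the 3 dependencies hold.

3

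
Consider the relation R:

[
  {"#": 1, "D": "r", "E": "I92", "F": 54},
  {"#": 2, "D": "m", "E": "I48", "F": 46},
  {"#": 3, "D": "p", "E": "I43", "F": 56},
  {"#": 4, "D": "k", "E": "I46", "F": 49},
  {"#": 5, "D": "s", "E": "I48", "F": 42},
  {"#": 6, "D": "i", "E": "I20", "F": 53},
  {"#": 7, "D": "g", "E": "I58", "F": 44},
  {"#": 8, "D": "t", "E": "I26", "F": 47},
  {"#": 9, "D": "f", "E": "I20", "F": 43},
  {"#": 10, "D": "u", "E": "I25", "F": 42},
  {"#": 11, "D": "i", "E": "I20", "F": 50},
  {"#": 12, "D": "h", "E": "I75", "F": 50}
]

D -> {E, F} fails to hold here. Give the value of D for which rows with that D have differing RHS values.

D=r: row 1 → {E,F} = (I92, 54) ✓
D=m: row 2 → {E,F} = (I48, 46) ✓
D=p: row 3 → {E,F} = (I43, 56) ✓
D=k: row 4 → {E,F} = (I46, 49) ✓
D=s: row 5 → {E,F} = (I48, 42) ✓
D=i: rows 6, 11 → {E,F} takes values {(I20, 53), (I20, 50)} — violation
D=g: row 7 → {E,F} = (I58, 44) ✓
D=t: row 8 → {E,F} = (I26, 47) ✓
D=f: row 9 → {E,F} = (I20, 43) ✓
D=u: row 10 → {E,F} = (I25, 42) ✓
D=h: row 12 → {E,F} = (I75, 50) ✓
The only D value with inconsistent RHS is D=i.

i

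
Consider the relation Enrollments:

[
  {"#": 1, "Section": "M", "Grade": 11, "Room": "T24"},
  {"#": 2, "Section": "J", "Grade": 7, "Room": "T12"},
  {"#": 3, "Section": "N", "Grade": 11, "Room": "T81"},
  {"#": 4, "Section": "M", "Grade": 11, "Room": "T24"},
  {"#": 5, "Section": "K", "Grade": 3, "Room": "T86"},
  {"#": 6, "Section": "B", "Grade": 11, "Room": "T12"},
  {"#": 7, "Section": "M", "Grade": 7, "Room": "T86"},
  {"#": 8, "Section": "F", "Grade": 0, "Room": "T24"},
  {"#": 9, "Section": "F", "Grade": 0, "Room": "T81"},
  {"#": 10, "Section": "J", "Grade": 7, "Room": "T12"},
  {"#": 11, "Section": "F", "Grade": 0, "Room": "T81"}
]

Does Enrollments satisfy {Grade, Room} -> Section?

Yes

(Grade=11, Room=T24): rows 1, 4 → Section = M, M ✓
(Grade=7, Room=T12): rows 2, 10 → Section = J, J ✓
(Grade=11, Room=T81): row 3 → Section = N ✓
(Grade=3, Room=T86): row 5 → Section = K ✓
(Grade=11, Room=T12): row 6 → Section = B ✓
(Grade=7, Room=T86): row 7 → Section = M ✓
(Grade=0, Room=T24): row 8 → Section = F ✓
(Grade=0, Room=T81): rows 9, 11 → Section = F, F ✓
Every {Grade, Room} value is associated with a single Section value, so {Grade, Room} -> Section holds.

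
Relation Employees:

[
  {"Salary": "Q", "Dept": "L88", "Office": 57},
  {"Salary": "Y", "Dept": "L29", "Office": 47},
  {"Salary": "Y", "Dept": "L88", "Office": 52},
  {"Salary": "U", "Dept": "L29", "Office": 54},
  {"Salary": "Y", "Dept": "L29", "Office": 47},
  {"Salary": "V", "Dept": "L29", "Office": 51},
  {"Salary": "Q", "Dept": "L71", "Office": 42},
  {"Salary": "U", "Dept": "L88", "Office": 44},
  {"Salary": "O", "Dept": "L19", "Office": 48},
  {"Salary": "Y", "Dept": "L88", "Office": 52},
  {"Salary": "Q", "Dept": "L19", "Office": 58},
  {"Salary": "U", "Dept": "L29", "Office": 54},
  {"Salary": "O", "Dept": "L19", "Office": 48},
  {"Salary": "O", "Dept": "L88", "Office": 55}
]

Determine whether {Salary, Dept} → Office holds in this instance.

(Salary=Q, Dept=L88): 1 row → Office = 57 ✓
(Salary=Y, Dept=L29): 2 rows → Office = 47, 47 ✓
(Salary=Y, Dept=L88): 2 rows → Office = 52, 52 ✓
(Salary=U, Dept=L29): 2 rows → Office = 54, 54 ✓
(Salary=V, Dept=L29): 1 row → Office = 51 ✓
(Salary=Q, Dept=L71): 1 row → Office = 42 ✓
(Salary=U, Dept=L88): 1 row → Office = 44 ✓
(Salary=O, Dept=L19): 2 rows → Office = 48, 48 ✓
(Salary=Q, Dept=L19): 1 row → Office = 58 ✓
(Salary=O, Dept=L88): 1 row → Office = 55 ✓
Every {Salary, Dept} value is associated with a single Office value, so {Salary, Dept} → Office holds.

Yes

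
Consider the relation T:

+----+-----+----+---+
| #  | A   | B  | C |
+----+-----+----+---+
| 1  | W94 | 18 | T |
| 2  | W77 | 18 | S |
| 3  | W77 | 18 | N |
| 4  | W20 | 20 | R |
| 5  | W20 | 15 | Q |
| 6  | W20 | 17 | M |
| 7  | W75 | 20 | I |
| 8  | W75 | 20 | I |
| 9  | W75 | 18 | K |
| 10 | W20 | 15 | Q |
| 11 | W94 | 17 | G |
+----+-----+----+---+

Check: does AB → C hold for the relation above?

(A=W94, B=18): row 1 → C = T ✓
(A=W77, B=18): rows 2, 3 → C takes values {S, N} — violation
(A=W20, B=20): row 4 → C = R ✓
(A=W20, B=15): rows 5, 10 → C = Q, Q ✓
(A=W20, B=17): row 6 → C = M ✓
(A=W75, B=20): rows 7, 8 → C = I, I ✓
(A=W75, B=18): row 9 → C = K ✓
(A=W94, B=17): row 11 → C = G ✓
Two rows agree on AB but differ on C, so AB → C does not hold.

No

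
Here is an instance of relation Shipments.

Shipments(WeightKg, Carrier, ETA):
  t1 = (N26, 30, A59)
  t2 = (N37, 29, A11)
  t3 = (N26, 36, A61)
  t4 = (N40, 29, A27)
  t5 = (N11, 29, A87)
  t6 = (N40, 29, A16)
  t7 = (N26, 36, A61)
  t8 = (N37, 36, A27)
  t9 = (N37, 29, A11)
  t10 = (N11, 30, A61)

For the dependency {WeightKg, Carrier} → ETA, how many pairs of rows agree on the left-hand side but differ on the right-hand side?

1

(WeightKg=N37, Carrier=29): all 2 rows agree on ETA — 0 pairs.
(WeightKg=N26, Carrier=36): all 2 rows agree on ETA — 0 pairs.
(WeightKg=N40, Carrier=29): violating pairs (4,6) — 1 pair.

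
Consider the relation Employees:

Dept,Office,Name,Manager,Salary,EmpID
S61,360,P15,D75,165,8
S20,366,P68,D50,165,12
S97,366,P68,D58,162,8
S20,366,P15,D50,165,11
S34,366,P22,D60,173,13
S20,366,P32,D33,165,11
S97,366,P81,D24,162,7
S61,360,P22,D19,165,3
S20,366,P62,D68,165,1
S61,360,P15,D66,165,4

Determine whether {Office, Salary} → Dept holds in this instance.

(Office=360, Salary=165): 3 rows → Dept = S61, S61, S61 ✓
(Office=366, Salary=165): 4 rows → Dept = S20, S20, S20, S20 ✓
(Office=366, Salary=162): 2 rows → Dept = S97, S97 ✓
(Office=366, Salary=173): 1 row → Dept = S34 ✓
Every {Office, Salary} value is associated with a single Dept value, so {Office, Salary} → Dept holds.

Yes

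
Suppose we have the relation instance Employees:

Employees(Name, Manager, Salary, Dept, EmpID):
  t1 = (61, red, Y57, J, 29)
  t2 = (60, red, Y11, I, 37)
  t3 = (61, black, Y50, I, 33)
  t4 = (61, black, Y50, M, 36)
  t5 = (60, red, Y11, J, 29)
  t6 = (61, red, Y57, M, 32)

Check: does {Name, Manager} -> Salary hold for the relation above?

Yes

(Name=61, Manager=red): rows 1, 6 → Salary = Y57, Y57 ✓
(Name=60, Manager=red): rows 2, 5 → Salary = Y11, Y11 ✓
(Name=61, Manager=black): rows 3, 4 → Salary = Y50, Y50 ✓
Every {Name, Manager} value is associated with a single Salary value, so {Name, Manager} -> Salary holds.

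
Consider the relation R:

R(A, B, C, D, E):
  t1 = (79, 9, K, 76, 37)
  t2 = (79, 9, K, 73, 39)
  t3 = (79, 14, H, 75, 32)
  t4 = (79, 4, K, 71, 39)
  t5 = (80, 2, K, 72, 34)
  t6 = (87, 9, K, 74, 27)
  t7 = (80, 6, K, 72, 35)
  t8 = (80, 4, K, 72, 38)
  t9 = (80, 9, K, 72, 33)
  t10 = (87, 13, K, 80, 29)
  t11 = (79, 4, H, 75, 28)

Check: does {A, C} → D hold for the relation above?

(A=79, C=K): rows 1, 2, 4 → D takes values {76, 73, 71} — violation
(A=79, C=H): rows 3, 11 → D = 75, 75 ✓
(A=80, C=K): rows 5, 7, 8, 9 → D = 72, 72, 72, 72 ✓
(A=87, C=K): rows 6, 10 → D takes values {74, 80} — violation
Two rows agree on {A, C} but differ on D, so {A, C} → D does not hold.

No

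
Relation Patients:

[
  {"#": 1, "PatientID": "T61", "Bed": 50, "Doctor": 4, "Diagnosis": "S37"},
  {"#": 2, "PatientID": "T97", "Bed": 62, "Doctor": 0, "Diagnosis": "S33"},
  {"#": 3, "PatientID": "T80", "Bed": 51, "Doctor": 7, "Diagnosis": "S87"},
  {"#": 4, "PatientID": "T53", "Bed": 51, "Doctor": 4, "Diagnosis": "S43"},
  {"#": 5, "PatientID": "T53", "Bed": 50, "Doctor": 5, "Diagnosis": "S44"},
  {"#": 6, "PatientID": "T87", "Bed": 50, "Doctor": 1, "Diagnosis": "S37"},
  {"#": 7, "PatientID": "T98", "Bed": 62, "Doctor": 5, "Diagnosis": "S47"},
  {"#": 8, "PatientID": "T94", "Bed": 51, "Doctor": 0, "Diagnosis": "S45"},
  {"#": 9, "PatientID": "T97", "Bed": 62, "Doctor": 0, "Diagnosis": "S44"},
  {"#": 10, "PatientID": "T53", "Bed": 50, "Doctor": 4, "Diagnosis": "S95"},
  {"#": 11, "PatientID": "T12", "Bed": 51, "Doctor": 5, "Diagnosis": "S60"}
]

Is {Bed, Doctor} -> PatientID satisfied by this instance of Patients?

(Bed=50, Doctor=4): rows 1, 10 → PatientID takes values {T61, T53} — violation
(Bed=62, Doctor=0): rows 2, 9 → PatientID = T97, T97 ✓
(Bed=51, Doctor=7): row 3 → PatientID = T80 ✓
(Bed=51, Doctor=4): row 4 → PatientID = T53 ✓
(Bed=50, Doctor=5): row 5 → PatientID = T53 ✓
(Bed=50, Doctor=1): row 6 → PatientID = T87 ✓
(Bed=62, Doctor=5): row 7 → PatientID = T98 ✓
(Bed=51, Doctor=0): row 8 → PatientID = T94 ✓
(Bed=51, Doctor=5): row 11 → PatientID = T12 ✓
Two rows agree on {Bed, Doctor} but differ on PatientID, so {Bed, Doctor} -> PatientID does not hold.

No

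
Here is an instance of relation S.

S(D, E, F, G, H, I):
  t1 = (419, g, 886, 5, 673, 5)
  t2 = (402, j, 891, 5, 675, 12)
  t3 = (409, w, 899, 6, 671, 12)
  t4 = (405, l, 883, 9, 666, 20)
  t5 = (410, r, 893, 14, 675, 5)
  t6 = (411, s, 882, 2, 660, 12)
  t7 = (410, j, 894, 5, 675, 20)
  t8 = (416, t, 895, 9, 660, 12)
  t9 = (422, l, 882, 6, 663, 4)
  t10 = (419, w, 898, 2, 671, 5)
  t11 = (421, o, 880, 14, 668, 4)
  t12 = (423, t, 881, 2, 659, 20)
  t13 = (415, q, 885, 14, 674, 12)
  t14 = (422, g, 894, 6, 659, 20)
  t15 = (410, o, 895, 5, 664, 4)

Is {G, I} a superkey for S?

Yes

All 15 rows have distinct {G, I} values, so {G, I} → (all attributes) holds and {G, I} is a superkey.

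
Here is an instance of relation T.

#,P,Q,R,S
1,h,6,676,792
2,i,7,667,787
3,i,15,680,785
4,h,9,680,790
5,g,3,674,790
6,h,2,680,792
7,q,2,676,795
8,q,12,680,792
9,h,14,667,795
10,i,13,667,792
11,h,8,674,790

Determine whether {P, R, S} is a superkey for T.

All 11 rows have distinct {P, R, S} values, so {P, R, S} → (all attributes) holds and {P, R, S} is a superkey.

Yes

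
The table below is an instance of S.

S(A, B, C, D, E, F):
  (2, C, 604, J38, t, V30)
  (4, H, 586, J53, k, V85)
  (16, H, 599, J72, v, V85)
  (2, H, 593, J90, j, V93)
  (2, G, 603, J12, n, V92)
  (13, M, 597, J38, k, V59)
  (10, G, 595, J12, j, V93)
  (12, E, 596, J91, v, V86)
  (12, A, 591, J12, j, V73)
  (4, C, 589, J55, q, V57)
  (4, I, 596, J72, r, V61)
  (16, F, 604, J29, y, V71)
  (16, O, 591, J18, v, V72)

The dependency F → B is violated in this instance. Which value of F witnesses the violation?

F=V30: 1 row → B = C ✓
F=V85: 2 rows → B = H, H ✓
F=V93: 2 rows → B takes values {H, G} — violation
F=V92: 1 row → B = G ✓
F=V59: 1 row → B = M ✓
F=V86: 1 row → B = E ✓
F=V73: 1 row → B = A ✓
F=V57: 1 row → B = C ✓
F=V61: 1 row → B = I ✓
F=V71: 1 row → B = F ✓
F=V72: 1 row → B = O ✓
The only F value with inconsistent B is F=V93.

V93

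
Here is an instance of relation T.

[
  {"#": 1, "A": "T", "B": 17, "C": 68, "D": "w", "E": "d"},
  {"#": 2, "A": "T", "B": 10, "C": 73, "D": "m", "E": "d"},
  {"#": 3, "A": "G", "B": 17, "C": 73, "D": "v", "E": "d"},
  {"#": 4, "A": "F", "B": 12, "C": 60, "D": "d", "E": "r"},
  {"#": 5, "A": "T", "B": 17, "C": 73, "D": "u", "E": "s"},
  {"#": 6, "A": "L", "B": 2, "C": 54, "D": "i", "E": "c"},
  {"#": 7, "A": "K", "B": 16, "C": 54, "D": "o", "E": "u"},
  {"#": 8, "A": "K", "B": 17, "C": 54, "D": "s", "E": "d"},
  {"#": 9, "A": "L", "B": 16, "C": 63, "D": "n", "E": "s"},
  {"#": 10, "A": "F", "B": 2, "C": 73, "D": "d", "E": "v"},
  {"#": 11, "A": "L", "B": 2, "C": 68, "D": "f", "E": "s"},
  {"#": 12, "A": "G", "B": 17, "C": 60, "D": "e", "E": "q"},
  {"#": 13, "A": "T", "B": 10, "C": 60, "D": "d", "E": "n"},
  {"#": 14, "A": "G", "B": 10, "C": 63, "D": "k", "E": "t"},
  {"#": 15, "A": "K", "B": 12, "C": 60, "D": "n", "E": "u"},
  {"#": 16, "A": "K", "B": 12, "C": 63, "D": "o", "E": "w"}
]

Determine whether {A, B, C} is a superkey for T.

Yes

All 16 rows have distinct {A, B, C} values, so {A, B, C} → (all attributes) holds and {A, B, C} is a superkey.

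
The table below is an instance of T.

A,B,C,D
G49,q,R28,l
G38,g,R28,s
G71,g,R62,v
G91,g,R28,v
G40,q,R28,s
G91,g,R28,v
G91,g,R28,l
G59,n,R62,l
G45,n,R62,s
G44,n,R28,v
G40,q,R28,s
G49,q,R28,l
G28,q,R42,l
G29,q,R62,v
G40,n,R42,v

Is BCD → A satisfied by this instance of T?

Yes

(B=q, C=R28, D=l): 2 rows → A = G49, G49 ✓
(B=g, C=R28, D=s): 1 row → A = G38 ✓
(B=g, C=R62, D=v): 1 row → A = G71 ✓
(B=g, C=R28, D=v): 2 rows → A = G91, G91 ✓
(B=q, C=R28, D=s): 2 rows → A = G40, G40 ✓
(B=g, C=R28, D=l): 1 row → A = G91 ✓
(B=n, C=R62, D=l): 1 row → A = G59 ✓
(B=n, C=R62, D=s): 1 row → A = G45 ✓
(B=n, C=R28, D=v): 1 row → A = G44 ✓
(B=q, C=R42, D=l): 1 row → A = G28 ✓
(B=q, C=R62, D=v): 1 row → A = G29 ✓
(B=n, C=R42, D=v): 1 row → A = G40 ✓
Every BCD value is associated with a single A value, so BCD → A holds.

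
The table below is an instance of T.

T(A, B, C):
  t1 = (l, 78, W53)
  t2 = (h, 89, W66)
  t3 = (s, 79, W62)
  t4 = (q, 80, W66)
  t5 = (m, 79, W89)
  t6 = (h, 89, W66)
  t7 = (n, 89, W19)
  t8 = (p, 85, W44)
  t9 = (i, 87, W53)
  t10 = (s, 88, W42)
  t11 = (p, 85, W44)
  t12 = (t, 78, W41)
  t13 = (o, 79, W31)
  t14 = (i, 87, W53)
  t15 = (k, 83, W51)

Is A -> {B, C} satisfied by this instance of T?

A=l: row 1 → {B,C} = (78, W53) ✓
A=h: rows 2, 6 → {B,C} = (89, W66), (89, W66) ✓
A=s: rows 3, 10 → {B,C} takes values {(79, W62), (88, W42)} — violation
A=q: row 4 → {B,C} = (80, W66) ✓
A=m: row 5 → {B,C} = (79, W89) ✓
A=n: row 7 → {B,C} = (89, W19) ✓
A=p: rows 8, 11 → {B,C} = (85, W44), (85, W44) ✓
A=i: rows 9, 14 → {B,C} = (87, W53), (87, W53) ✓
A=t: row 12 → {B,C} = (78, W41) ✓
A=o: row 13 → {B,C} = (79, W31) ✓
A=k: row 15 → {B,C} = (83, W51) ✓
Two rows agree on A but differ on {B, C}, so A -> {B, C} does not hold.

No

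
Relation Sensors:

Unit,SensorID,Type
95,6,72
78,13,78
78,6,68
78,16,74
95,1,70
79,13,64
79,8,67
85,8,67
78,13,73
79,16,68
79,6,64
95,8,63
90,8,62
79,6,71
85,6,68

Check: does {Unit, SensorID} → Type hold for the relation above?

No

(Unit=95, SensorID=6): 1 row → Type = 72 ✓
(Unit=78, SensorID=13): 2 rows → Type takes values {78, 73} — violation
(Unit=78, SensorID=6): 1 row → Type = 68 ✓
(Unit=78, SensorID=16): 1 row → Type = 74 ✓
(Unit=95, SensorID=1): 1 row → Type = 70 ✓
(Unit=79, SensorID=13): 1 row → Type = 64 ✓
(Unit=79, SensorID=8): 1 row → Type = 67 ✓
(Unit=85, SensorID=8): 1 row → Type = 67 ✓
(Unit=79, SensorID=16): 1 row → Type = 68 ✓
(Unit=79, SensorID=6): 2 rows → Type takes values {64, 71} — violation
(Unit=95, SensorID=8): 1 row → Type = 63 ✓
(Unit=90, SensorID=8): 1 row → Type = 62 ✓
(Unit=85, SensorID=6): 1 row → Type = 68 ✓
Two rows agree on {Unit, SensorID} but differ on Type, so {Unit, SensorID} → Type does not hold.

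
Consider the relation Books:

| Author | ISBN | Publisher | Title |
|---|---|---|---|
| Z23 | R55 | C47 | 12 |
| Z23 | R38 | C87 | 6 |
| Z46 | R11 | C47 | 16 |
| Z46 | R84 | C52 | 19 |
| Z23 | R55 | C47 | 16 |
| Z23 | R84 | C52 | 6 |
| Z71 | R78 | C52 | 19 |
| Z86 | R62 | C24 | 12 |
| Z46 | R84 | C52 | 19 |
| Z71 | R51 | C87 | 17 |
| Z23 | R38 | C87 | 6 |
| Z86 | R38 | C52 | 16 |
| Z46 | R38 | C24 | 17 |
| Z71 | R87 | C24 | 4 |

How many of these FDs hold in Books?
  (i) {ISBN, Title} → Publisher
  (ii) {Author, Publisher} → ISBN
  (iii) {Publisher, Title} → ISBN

(i) {ISBN, Title} → Publisher: every LHS value maps to a single RHS value — holds.
(ii) {Author, Publisher} → ISBN: every LHS value maps to a single RHS value — holds.
(iii) {Publisher, Title} → ISBN: (Publisher=C47, Title=16): 2 rows → ISBN takes values {R11, R55} — violation; (Publisher=C52, Title=19): 3 rows → ISBN takes values {R84, R78} — violation — fails.
2 of the 3 dependencies hold.

2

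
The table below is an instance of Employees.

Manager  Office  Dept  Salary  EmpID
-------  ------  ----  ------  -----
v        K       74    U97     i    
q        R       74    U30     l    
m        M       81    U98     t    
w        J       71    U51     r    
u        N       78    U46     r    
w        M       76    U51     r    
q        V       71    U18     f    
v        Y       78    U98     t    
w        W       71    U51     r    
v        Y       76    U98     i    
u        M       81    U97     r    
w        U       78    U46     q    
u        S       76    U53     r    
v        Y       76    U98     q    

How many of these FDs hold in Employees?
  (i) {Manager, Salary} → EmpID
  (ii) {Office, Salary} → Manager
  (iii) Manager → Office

(i) {Manager, Salary} → EmpID: (Manager=v, Salary=U98): 3 rows → EmpID takes values {t, i, q} — violation — fails.
(ii) {Office, Salary} → Manager: every LHS value maps to a single RHS value — holds.
(iii) Manager → Office: Manager=v: 4 rows → Office takes values {K, Y} — violation; Manager=q: 2 rows → Office takes values {R, V} — violation; Manager=w: 4 rows → Office takes values {J, M, W, U} — violation; Manager=u: 3 rows → Office takes values {N, M, S} — violation — fails.
1 of the 3 dependencies holds.

1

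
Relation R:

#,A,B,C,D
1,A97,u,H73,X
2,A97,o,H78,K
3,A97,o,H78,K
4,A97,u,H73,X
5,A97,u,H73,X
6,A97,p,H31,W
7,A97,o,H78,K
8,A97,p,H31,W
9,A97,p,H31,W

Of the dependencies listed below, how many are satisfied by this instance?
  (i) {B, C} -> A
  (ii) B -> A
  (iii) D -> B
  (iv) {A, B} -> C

4

(i) {B, C} -> A: every LHS value maps to a single RHS value — holds.
(ii) B -> A: every LHS value maps to a single RHS value — holds.
(iii) D -> B: every LHS value maps to a single RHS value — holds.
(iv) {A, B} -> C: every LHS value maps to a single RHS value — holds.
4 of the 4 dependencies hold.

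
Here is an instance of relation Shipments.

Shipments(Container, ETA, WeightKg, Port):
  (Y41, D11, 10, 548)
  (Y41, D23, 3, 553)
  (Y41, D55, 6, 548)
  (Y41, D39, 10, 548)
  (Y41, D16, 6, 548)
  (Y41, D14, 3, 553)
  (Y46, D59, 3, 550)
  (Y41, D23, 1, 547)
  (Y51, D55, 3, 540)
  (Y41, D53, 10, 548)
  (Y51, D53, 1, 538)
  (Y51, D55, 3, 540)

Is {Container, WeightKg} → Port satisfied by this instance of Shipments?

Yes

(Container=Y41, WeightKg=10): 3 rows → Port = 548, 548, 548 ✓
(Container=Y41, WeightKg=3): 2 rows → Port = 553, 553 ✓
(Container=Y41, WeightKg=6): 2 rows → Port = 548, 548 ✓
(Container=Y46, WeightKg=3): 1 row → Port = 550 ✓
(Container=Y41, WeightKg=1): 1 row → Port = 547 ✓
(Container=Y51, WeightKg=3): 2 rows → Port = 540, 540 ✓
(Container=Y51, WeightKg=1): 1 row → Port = 538 ✓
Every {Container, WeightKg} value is associated with a single Port value, so {Container, WeightKg} → Port holds.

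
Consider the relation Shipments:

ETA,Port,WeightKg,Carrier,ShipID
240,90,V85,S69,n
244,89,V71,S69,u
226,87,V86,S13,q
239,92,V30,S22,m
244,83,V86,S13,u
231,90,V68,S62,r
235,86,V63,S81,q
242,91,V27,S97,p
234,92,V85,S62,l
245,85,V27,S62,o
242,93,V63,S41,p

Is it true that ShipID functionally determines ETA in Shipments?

ShipID=n: 1 row → ETA = 240 ✓
ShipID=u: 2 rows → ETA = 244, 244 ✓
ShipID=q: 2 rows → ETA takes values {226, 235} — violation
ShipID=m: 1 row → ETA = 239 ✓
ShipID=r: 1 row → ETA = 231 ✓
ShipID=p: 2 rows → ETA = 242, 242 ✓
ShipID=l: 1 row → ETA = 234 ✓
ShipID=o: 1 row → ETA = 245 ✓
Two rows agree on ShipID but differ on ETA, so ShipID → ETA does not hold.

No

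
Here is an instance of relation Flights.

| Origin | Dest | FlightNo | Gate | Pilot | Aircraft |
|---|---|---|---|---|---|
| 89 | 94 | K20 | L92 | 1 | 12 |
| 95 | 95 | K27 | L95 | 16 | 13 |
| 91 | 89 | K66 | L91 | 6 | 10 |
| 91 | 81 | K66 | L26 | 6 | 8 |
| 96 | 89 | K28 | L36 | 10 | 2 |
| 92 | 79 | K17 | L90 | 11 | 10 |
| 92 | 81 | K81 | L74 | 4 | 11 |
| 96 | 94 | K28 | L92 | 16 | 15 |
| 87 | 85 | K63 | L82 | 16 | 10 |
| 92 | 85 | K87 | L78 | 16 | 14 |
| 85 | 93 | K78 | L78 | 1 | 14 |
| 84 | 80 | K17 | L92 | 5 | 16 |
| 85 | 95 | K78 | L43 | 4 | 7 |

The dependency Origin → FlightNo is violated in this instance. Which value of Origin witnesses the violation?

Origin=89: 1 row → FlightNo = K20 ✓
Origin=95: 1 row → FlightNo = K27 ✓
Origin=91: 2 rows → FlightNo = K66, K66 ✓
Origin=96: 2 rows → FlightNo = K28, K28 ✓
Origin=92: 3 rows → FlightNo takes values {K17, K81, K87} — violation
Origin=87: 1 row → FlightNo = K63 ✓
Origin=85: 2 rows → FlightNo = K78, K78 ✓
Origin=84: 1 row → FlightNo = K17 ✓
The only Origin value with inconsistent FlightNo is Origin=92.

92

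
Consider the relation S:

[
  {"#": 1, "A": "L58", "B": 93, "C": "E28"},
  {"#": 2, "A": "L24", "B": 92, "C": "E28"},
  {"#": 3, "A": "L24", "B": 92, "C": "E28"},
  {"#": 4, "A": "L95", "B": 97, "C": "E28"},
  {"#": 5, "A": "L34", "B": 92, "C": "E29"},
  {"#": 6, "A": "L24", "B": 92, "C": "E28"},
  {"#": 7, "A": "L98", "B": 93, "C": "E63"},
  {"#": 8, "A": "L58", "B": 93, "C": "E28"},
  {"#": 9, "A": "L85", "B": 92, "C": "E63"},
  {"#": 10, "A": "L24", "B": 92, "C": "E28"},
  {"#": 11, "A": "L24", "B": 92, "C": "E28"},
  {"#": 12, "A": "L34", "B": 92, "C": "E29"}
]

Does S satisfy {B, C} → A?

(B=93, C=E28): rows 1, 8 → A = L58, L58 ✓
(B=92, C=E28): rows 2, 3, 6, 10, 11 → A = L24, L24, L24, L24, L24 ✓
(B=97, C=E28): row 4 → A = L95 ✓
(B=92, C=E29): rows 5, 12 → A = L34, L34 ✓
(B=93, C=E63): row 7 → A = L98 ✓
(B=92, C=E63): row 9 → A = L85 ✓
Every {B, C} value is associated with a single A value, so {B, C} → A holds.

Yes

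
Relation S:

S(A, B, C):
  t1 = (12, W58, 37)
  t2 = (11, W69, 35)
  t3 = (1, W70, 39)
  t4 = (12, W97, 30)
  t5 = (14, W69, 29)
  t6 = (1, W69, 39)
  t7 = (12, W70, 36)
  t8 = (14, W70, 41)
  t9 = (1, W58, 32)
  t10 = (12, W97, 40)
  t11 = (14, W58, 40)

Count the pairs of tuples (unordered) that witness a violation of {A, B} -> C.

1

(A=12, B=W97): violating pairs (4,10) — 1 pair.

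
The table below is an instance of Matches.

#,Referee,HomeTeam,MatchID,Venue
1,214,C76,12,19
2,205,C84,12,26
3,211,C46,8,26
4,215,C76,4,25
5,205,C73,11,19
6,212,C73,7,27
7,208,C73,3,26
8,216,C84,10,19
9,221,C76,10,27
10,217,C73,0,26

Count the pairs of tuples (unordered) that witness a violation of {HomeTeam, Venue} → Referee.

(HomeTeam=C73, Venue=26): violating pairs (7,10) — 1 pair.

1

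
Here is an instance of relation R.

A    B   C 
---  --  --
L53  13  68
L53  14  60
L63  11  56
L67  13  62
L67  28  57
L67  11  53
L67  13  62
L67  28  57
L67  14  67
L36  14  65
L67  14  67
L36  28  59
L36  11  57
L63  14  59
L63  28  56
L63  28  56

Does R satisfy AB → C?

Yes

(A=L53, B=13): 1 row → C = 68 ✓
(A=L53, B=14): 1 row → C = 60 ✓
(A=L63, B=11): 1 row → C = 56 ✓
(A=L67, B=13): 2 rows → C = 62, 62 ✓
(A=L67, B=28): 2 rows → C = 57, 57 ✓
(A=L67, B=11): 1 row → C = 53 ✓
(A=L67, B=14): 2 rows → C = 67, 67 ✓
(A=L36, B=14): 1 row → C = 65 ✓
(A=L36, B=28): 1 row → C = 59 ✓
(A=L36, B=11): 1 row → C = 57 ✓
(A=L63, B=14): 1 row → C = 59 ✓
(A=L63, B=28): 2 rows → C = 56, 56 ✓
Every AB value is associated with a single C value, so AB → C holds.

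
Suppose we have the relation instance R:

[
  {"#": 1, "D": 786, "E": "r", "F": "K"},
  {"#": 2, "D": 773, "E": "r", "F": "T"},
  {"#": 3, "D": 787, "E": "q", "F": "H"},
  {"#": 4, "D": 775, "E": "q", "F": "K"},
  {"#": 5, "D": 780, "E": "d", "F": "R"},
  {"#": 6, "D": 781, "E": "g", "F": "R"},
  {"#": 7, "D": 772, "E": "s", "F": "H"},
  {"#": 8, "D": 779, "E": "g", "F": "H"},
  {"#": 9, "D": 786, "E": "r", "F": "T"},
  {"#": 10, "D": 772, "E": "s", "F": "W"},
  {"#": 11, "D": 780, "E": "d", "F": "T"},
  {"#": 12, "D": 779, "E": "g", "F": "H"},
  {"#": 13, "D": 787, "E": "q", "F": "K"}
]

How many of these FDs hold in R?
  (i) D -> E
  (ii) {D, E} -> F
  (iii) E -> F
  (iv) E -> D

1

(i) D -> E: every LHS value maps to a single RHS value — holds.
(ii) {D, E} -> F: (D=786, E=r): rows 1, 9 → F takes values {K, T} — violation; (D=787, E=q): rows 3, 13 → F takes values {H, K} — violation; (D=780, E=d): rows 5, 11 → F takes values {R, T} — violation; (D=772, E=s): rows 7, 10 → F takes values {H, W} — violation — fails.
(iii) E -> F: E=r: rows 1, 2, 9 → F takes values {K, T} — violation; E=q: rows 3, 4, 13 → F takes values {H, K} — violation; E=d: rows 5, 11 → F takes values {R, T} — violation; E=g: rows 6, 8, 12 → F takes values {R, H} — violation; E=s: rows 7, 10 → F takes values {H, W} — violation — fails.
(iv) E -> D: E=r: rows 1, 2, 9 → D takes values {786, 773} — violation; E=q: rows 3, 4, 13 → D takes values {787, 775} — violation; E=g: rows 6, 8, 12 → D takes values {781, 779} — violation — fails.
1 of the 4 dependencies holds.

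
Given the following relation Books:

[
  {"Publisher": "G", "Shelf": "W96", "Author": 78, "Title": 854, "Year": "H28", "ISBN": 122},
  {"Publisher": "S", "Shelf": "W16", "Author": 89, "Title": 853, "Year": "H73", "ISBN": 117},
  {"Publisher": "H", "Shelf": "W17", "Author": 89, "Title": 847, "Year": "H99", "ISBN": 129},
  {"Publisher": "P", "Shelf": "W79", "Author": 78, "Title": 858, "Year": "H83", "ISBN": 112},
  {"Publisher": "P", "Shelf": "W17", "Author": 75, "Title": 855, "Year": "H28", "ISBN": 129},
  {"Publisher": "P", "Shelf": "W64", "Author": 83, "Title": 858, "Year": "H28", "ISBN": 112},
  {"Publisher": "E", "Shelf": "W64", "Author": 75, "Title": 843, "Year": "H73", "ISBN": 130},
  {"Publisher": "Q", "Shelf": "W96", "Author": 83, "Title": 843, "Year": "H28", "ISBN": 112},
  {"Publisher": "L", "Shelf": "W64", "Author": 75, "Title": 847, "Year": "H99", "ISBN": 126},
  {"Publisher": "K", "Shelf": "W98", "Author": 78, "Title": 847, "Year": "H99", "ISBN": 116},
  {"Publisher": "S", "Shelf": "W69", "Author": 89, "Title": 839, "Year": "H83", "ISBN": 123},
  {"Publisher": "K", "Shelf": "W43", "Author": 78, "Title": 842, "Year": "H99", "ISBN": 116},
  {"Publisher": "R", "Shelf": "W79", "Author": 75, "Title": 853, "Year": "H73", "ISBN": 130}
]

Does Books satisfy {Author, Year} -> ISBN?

Yes

(Author=78, Year=H28): 1 row → ISBN = 122 ✓
(Author=89, Year=H73): 1 row → ISBN = 117 ✓
(Author=89, Year=H99): 1 row → ISBN = 129 ✓
(Author=78, Year=H83): 1 row → ISBN = 112 ✓
(Author=75, Year=H28): 1 row → ISBN = 129 ✓
(Author=83, Year=H28): 2 rows → ISBN = 112, 112 ✓
(Author=75, Year=H73): 2 rows → ISBN = 130, 130 ✓
(Author=75, Year=H99): 1 row → ISBN = 126 ✓
(Author=78, Year=H99): 2 rows → ISBN = 116, 116 ✓
(Author=89, Year=H83): 1 row → ISBN = 123 ✓
Every {Author, Year} value is associated with a single ISBN value, so {Author, Year} -> ISBN holds.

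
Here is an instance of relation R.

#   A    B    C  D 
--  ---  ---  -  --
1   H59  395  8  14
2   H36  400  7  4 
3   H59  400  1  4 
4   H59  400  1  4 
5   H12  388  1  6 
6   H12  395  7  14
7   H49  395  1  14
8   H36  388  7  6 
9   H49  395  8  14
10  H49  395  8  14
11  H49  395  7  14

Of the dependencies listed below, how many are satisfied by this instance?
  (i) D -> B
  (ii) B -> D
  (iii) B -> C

(i) D -> B: every LHS value maps to a single RHS value — holds.
(ii) B -> D: every LHS value maps to a single RHS value — holds.
(iii) B -> C: B=395: rows 1, 6, 7, 9, 10, 11 → C takes values {8, 7, 1} — violation; B=400: rows 2, 3, 4 → C takes values {7, 1} — violation; B=388: rows 5, 8 → C takes values {1, 7} — violation — fails.
2 of the 3 dependencies hold.

2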